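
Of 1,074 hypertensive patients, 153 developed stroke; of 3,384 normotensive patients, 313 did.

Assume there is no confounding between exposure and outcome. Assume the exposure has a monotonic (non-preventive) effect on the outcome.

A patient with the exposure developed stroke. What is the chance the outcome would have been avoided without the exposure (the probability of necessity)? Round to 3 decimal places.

PN ≈ 0.351

p₁ = P(outcome | exposed) = 153/1074 = 0.14246
p₀ = P(outcome | unexposed) = 313/3384 = 0.092494
Under exogeneity and monotonicity, PN = (p₁ − p₀) / p₁.
PN = (0.14246 − 0.092494) / 0.14246 = 0.049964 / 0.14246 ≈ 0.3507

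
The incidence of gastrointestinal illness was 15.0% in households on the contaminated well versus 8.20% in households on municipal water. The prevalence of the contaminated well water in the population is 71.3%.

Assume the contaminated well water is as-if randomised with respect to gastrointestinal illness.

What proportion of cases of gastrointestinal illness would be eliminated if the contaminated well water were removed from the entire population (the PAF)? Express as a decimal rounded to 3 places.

PAF ≈ 0.372

p₁ = 0.15, p₀ = 0.082.
Overall risk P(Y=1) = π·p₁ + (1−π)·p₀ = 0.713×0.15 + 0.287×0.082 = 0.13048.
Under exogeneity, PAF = [P(Y=1) − p₀] / P(Y=1).
PAF = (0.13048 − 0.082) / 0.13048 ≈ 0.3716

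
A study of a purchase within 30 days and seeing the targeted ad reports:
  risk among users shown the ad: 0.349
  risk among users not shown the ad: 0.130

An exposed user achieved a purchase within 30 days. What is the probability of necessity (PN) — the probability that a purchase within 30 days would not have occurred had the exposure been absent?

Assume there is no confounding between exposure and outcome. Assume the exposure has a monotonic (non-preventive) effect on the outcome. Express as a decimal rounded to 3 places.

PN ≈ 0.628

Let p₁ = 0.349, p₀ = 0.13.
Under exogeneity and monotonicity, PN = (p₁ − p₀) / p₁.
PN = (0.349 − 0.13) / 0.349 = 0.219 / 0.349 ≈ 0.6275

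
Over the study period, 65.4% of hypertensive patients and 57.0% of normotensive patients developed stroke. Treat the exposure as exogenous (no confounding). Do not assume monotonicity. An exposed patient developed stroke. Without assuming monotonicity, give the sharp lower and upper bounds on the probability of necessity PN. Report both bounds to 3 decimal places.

0.128 ≤ PN ≤ 0.657

p₁ = 0.654, p₀ = 0.57.
Under exogeneity alone the bounds on PN are max{0,(p₁−p₀)/p₁} ≤ PN ≤ min{1,(1−p₀)/p₁}.
  lower = (p₁ − p₀)/p₁ = 0.084 / 0.654 ≈ 0.1284
  upper = min{1, (1 − p₀)/p₁} = 0.43 / 0.654 ≈ 0.6575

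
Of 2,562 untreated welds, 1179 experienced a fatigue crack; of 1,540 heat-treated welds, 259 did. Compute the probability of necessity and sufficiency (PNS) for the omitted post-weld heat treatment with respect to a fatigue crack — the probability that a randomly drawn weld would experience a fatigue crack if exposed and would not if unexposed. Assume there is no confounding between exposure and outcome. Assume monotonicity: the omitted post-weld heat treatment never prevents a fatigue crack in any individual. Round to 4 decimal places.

p₁ = P(outcome | exposed) = 1179/2562 = 0.46019
p₀ = P(outcome | unexposed) = 259/1540 = 0.16818
Under exogeneity and monotonicity, PNS = p₁ − p₀.
PNS = 0.46019 − 0.16818 = 0.29201

PNS ≈ 0.2920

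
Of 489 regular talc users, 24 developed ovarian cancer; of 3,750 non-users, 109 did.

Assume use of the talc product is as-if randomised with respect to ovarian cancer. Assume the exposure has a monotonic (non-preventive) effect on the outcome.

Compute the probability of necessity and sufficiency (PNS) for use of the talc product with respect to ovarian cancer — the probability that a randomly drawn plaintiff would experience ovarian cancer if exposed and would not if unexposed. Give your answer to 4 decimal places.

p₁ = P(outcome | exposed) = 24/489 = 0.04908
p₀ = P(outcome | unexposed) = 109/3750 = 0.029067
Under exogeneity and monotonicity, PNS = p₁ − p₀.
PNS = 0.04908 − 0.029067 = 0.020013

PNS ≈ 0.0200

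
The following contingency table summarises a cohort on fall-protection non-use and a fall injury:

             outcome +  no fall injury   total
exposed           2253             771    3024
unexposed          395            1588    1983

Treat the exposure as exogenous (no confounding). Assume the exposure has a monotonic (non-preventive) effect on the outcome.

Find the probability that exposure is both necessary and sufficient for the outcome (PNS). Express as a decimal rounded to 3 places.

p₁ = P(outcome | exposed) = 2253/3024 = 0.74504
p₀ = P(outcome | unexposed) = 395/1983 = 0.19919
Under exogeneity and monotonicity, PNS = p₁ − p₀.
PNS = 0.74504 − 0.19919 = 0.54585

PNS ≈ 0.546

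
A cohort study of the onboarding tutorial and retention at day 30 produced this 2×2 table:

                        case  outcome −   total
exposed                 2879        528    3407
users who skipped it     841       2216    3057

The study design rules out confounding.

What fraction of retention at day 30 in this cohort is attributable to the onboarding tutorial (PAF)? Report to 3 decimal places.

p₁ = P(outcome | exposed) = 2879/3407 = 0.84502
p₀ = P(outcome | unexposed) = 841/3057 = 0.27511
Exposure prevalence π = 3407/6464 = 0.52707; overall risk P(Y=1) = 0.5755.
Under exogeneity, PAF = [P(Y=1) − p₀]/P(Y=1).
PAF = (0.5755 − 0.27511) / 0.5755 ≈ 0.5220

PAF ≈ 0.522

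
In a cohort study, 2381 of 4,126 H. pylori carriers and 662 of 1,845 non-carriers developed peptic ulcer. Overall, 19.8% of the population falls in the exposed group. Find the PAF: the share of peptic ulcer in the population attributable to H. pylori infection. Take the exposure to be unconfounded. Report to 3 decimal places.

PAF ≈ 0.107

p₁ = P(outcome | exposed) = 2381/4126 = 0.57707
p₀ = P(outcome | unexposed) = 662/1845 = 0.35881
Overall risk P(Y=1) = π·p₁ + (1−π)·p₀ = 0.198×0.57707 + 0.802×0.35881 = 0.40202.
Under exogeneity, PAF = [P(Y=1) − p₀] / P(Y=1).
PAF = (0.40202 − 0.35881) / 0.40202 ≈ 0.1075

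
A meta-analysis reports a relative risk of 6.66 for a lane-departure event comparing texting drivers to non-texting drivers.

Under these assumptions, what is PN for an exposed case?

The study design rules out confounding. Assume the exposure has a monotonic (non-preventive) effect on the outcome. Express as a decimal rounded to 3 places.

Under exogeneity and monotonicity, PN = (RR − 1) / RR = 1 − 1/RR.
PN = (6.66 − 1) / 6.66 = 5.66 / 6.66 ≈ 0.8498

PN ≈ 0.850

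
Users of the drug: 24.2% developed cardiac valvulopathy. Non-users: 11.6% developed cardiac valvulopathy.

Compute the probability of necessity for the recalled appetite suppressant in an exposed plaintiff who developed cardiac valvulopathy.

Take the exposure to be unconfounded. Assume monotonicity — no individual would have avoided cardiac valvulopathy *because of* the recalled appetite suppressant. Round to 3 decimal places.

PN ≈ 0.521

p₁ = 0.242, p₀ = 0.116.
Under exogeneity and monotonicity, PN = (p₁ − p₀) / p₁.
PN = (0.242 − 0.116) / 0.242 = 0.126 / 0.242 ≈ 0.5207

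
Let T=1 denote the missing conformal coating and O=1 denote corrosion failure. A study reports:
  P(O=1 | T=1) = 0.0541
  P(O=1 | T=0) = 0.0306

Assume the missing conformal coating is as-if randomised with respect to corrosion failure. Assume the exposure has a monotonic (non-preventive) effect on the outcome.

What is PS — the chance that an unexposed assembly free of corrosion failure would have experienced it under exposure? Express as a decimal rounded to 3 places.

PS ≈ 0.024

Let p₁ = 0.0541, p₀ = 0.0306.
Under exogeneity and monotonicity, PS = (p₁ − p₀) / (1 − p₀).
PS = (0.0541 − 0.0306) / (1 − 0.0306) = 0.0235 / 0.9694 ≈ 0.0242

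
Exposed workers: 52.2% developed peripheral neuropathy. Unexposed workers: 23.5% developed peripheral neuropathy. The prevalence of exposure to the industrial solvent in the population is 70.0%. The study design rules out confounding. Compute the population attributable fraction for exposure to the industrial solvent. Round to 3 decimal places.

p₁ = 0.522, p₀ = 0.235.
Overall risk P(Y=1) = π·p₁ + (1−π)·p₀ = 0.7×0.522 + 0.3×0.235 = 0.4359.
Under exogeneity, PAF = [P(Y=1) − p₀] / P(Y=1).
PAF = (0.4359 − 0.235) / 0.4359 ≈ 0.4609

PAF ≈ 0.461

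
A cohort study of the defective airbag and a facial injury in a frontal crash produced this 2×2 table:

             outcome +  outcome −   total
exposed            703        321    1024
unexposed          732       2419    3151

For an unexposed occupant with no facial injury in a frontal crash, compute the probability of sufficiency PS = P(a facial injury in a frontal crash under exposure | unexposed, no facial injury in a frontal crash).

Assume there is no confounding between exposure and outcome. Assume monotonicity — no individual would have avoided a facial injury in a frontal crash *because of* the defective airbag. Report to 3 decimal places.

PS ≈ 0.592

p₁ = P(outcome | exposed) = 703/1024 = 0.68652
p₀ = P(outcome | unexposed) = 732/3151 = 0.23231
Under exogeneity and monotonicity, PS = (p₁ − p₀)/(1 − p₀).
PS = (0.68652 − 0.23231) / 0.76769 ≈ 0.5917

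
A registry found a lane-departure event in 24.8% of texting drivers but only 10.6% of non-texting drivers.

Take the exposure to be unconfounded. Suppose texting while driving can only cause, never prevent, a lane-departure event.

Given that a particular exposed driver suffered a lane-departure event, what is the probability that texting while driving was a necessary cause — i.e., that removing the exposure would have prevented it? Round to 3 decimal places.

p₁ = 0.248, p₀ = 0.106.
Under exogeneity and monotonicity, PN = (p₁ − p₀) / p₁.
PN = (0.248 − 0.106) / 0.248 = 0.142 / 0.248 ≈ 0.5726

PN ≈ 0.573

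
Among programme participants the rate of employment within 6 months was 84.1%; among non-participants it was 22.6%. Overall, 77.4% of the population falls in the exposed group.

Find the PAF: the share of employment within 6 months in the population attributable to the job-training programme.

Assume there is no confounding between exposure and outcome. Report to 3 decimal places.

PAF ≈ 0.678

p₁ = 0.841, p₀ = 0.226.
Overall risk P(Y=1) = π·p₁ + (1−π)·p₀ = 0.774×0.841 + 0.226×0.226 = 0.70201.
Under exogeneity, PAF = [P(Y=1) − p₀] / P(Y=1).
PAF = (0.70201 − 0.226) / 0.70201 ≈ 0.6781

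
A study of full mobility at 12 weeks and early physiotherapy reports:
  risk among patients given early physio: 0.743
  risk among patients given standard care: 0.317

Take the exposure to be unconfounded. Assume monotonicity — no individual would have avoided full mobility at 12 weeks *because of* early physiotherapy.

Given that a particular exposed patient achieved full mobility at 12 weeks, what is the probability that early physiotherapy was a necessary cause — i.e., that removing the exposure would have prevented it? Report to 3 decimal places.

Let p₁ = 0.743, p₀ = 0.317.
Under exogeneity and monotonicity, PN = (p₁ − p₀) / p₁.
PN = (0.743 − 0.317) / 0.743 = 0.426 / 0.743 ≈ 0.5734

PN ≈ 0.573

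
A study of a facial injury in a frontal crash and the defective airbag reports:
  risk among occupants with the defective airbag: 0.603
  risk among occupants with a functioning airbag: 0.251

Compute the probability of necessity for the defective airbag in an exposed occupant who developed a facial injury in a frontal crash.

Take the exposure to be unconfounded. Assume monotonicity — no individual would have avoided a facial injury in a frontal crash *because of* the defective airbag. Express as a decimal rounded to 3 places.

PN ≈ 0.584

Let p₁ = 0.603, p₀ = 0.251.
Under exogeneity and monotonicity, PN = (p₁ − p₀) / p₁.
PN = (0.603 − 0.251) / 0.603 = 0.352 / 0.603 ≈ 0.5837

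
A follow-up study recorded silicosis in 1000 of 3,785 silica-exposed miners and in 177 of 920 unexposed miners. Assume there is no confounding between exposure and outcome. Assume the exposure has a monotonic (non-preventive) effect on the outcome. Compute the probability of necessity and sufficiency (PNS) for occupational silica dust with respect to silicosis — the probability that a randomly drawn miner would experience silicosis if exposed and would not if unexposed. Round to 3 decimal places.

PNS ≈ 0.072

p₁ = P(outcome | exposed) = 1000/3785 = 0.2642
p₀ = P(outcome | unexposed) = 177/920 = 0.19239
Under exogeneity and monotonicity, PNS = p₁ − p₀.
PNS = 0.2642 − 0.19239 = 0.071809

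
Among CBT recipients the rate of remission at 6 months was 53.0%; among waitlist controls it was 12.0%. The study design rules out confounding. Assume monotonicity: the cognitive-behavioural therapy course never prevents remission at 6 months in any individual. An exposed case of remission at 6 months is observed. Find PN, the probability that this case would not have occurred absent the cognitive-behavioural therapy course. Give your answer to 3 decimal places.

PN ≈ 0.774

p₁ = 0.53, p₀ = 0.12.
Under exogeneity and monotonicity, PN = (p₁ − p₀) / p₁.
PN = (0.53 − 0.12) / 0.53 = 0.41 / 0.53 ≈ 0.7736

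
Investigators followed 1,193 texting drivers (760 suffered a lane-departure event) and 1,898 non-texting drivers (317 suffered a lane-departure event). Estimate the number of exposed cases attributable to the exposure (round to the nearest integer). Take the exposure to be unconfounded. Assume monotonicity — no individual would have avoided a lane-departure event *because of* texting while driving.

p₁ = P(outcome | exposed) = 760/1193 = 0.63705
p₀ = P(outcome | unexposed) = 317/1898 = 0.16702
PN = (p₁ − p₀)/p₁ = (0.63705 − 0.16702) / 0.63705 ≈ 0.73783.
Attributable cases ≈ PN × (exposed cases) = 0.73783 × 760 ≈ 560.75.

about 561 cases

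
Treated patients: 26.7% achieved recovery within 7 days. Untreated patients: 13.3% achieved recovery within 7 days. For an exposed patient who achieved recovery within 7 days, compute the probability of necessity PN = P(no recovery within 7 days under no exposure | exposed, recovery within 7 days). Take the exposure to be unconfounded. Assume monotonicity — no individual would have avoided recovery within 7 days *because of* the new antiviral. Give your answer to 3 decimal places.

PN ≈ 0.502

p₁ = 0.267, p₀ = 0.133.
Under exogeneity and monotonicity, PN = (p₁ − p₀) / p₁.
PN = (0.267 − 0.133) / 0.267 = 0.134 / 0.267 ≈ 0.5019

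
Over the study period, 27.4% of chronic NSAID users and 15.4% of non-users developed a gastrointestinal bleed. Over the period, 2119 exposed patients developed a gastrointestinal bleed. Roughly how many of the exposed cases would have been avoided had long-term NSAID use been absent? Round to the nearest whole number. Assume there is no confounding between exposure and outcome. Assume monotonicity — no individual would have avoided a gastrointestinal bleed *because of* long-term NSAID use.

p₁ = 0.274, p₀ = 0.154.
PN = (p₁ − p₀)/p₁ = (0.274 − 0.154) / 0.274 ≈ 0.43796.
Attributable cases ≈ PN × (exposed cases) = 0.43796 × 2119 ≈ 928.03.

about 928 cases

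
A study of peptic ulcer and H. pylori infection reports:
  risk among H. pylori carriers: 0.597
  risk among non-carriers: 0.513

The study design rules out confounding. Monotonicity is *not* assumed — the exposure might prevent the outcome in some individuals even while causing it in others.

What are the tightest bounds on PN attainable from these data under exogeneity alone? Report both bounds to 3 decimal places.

Let p₁ = 0.597, p₀ = 0.513.
Under exogeneity alone the bounds on PN are max{0,(p₁−p₀)/p₁} ≤ PN ≤ min{1,(1−p₀)/p₁}.
  lower = (p₁ − p₀)/p₁ = 0.084 / 0.597 ≈ 0.1407
  upper = min{1, (1 − p₀)/p₁} = 0.487 / 0.597 ≈ 0.8157

0.141 ≤ PN ≤ 0.816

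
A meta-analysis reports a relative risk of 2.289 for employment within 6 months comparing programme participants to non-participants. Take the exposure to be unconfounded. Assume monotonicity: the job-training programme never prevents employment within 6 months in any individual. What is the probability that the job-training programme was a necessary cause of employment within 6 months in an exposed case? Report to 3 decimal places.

Under exogeneity and monotonicity, PN = (RR − 1) / RR = 1 − 1/RR.
PN = (2.289 − 1) / 2.289 = 1.289 / 2.289 ≈ 0.5631

PN ≈ 0.563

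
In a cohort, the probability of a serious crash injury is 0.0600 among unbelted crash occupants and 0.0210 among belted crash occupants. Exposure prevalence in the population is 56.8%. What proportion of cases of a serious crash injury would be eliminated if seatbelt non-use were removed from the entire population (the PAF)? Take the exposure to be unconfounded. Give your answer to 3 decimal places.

Let p₁ = 0.06, p₀ = 0.021.
Overall risk P(Y=1) = π·p₁ + (1−π)·p₀ = 0.568×0.06 + 0.432×0.021 = 0.043152.
Under exogeneity, PAF = [P(Y=1) − p₀] / P(Y=1).
PAF = (0.043152 − 0.021) / 0.043152 ≈ 0.5133

PAF ≈ 0.513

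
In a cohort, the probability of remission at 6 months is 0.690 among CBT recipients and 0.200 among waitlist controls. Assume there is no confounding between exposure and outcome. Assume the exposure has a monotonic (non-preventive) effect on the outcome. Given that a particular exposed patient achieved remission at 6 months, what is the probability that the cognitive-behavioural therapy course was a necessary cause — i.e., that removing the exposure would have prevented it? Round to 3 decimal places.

PN ≈ 0.710

Let p₁ = 0.69, p₀ = 0.2.
Under exogeneity and monotonicity, PN = (p₁ − p₀) / p₁.
PN = (0.69 − 0.2) / 0.69 = 0.49 / 0.69 ≈ 0.7101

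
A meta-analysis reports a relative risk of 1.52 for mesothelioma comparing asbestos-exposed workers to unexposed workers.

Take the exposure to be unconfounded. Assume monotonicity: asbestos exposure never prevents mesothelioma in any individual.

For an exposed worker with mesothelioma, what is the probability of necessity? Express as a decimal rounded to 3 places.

Under exogeneity and monotonicity, PN = (RR − 1) / RR = 1 − 1/RR.
PN = (1.52 − 1) / 1.52 = 0.52 / 1.52 ≈ 0.3421

PN ≈ 0.342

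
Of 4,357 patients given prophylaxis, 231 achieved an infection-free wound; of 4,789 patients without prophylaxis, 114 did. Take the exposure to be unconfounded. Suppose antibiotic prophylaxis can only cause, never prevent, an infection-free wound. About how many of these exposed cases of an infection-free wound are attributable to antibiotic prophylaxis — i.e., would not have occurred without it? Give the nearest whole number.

about 127 cases

p₁ = P(outcome | exposed) = 231/4357 = 0.053018
p₀ = P(outcome | unexposed) = 114/4789 = 0.023805
PN = (p₁ − p₀)/p₁ = (0.053018 − 0.023805) / 0.053018 ≈ 0.55101.
Attributable cases ≈ PN × (exposed cases) = 0.55101 × 231 ≈ 127.28.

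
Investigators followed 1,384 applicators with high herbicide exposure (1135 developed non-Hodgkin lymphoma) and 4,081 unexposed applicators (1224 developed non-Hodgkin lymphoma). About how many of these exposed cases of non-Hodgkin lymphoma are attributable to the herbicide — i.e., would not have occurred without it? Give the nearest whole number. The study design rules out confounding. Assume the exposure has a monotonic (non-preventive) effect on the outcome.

p₁ = P(outcome | exposed) = 1135/1384 = 0.82009
p₀ = P(outcome | unexposed) = 1224/4081 = 0.29993
PN = (p₁ − p₀)/p₁ = (0.82009 − 0.29993) / 0.82009 ≈ 0.63427.
Attributable cases ≈ PN × (exposed cases) = 0.63427 × 1135 ≈ 719.90.

about 720 cases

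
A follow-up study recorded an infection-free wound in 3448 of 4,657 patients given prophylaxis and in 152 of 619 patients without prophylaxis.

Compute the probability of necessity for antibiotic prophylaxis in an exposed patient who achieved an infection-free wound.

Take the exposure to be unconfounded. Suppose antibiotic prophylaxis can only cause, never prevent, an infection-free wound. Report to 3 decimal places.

p₁ = P(outcome | exposed) = 3448/4657 = 0.74039
p₀ = P(outcome | unexposed) = 152/619 = 0.24556
Under exogeneity and monotonicity, PN = (p₁ − p₀) / p₁.
PN = (0.74039 − 0.24556) / 0.74039 = 0.49483 / 0.74039 ≈ 0.6683

PN ≈ 0.668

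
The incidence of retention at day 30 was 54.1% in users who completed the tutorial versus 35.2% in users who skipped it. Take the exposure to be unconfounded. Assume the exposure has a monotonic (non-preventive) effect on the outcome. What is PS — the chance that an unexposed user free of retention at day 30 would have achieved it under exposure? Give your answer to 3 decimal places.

p₁ = 0.541, p₀ = 0.352.
Under exogeneity and monotonicity, PS = (p₁ − p₀) / (1 − p₀).
PS = (0.541 − 0.352) / (1 − 0.352) = 0.189 / 0.648 ≈ 0.2917

PS ≈ 0.292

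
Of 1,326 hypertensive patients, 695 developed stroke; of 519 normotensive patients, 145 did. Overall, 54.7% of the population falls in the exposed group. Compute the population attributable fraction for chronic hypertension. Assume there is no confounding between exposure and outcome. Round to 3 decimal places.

PAF ≈ 0.324

p₁ = P(outcome | exposed) = 695/1326 = 0.52413
p₀ = P(outcome | unexposed) = 145/519 = 0.27938
Overall risk P(Y=1) = π·p₁ + (1−π)·p₀ = 0.547×0.52413 + 0.453×0.27938 = 0.41326.
Under exogeneity, PAF = [P(Y=1) − p₀] / P(Y=1).
PAF = (0.41326 − 0.27938) / 0.41326 ≈ 0.3240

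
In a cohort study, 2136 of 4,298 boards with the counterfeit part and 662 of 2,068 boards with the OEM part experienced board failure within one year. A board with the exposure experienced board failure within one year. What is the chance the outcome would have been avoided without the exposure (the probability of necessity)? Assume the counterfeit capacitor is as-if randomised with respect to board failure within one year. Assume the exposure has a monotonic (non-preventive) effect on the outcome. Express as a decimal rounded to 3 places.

p₁ = P(outcome | exposed) = 2136/4298 = 0.49698
p₀ = P(outcome | unexposed) = 662/2068 = 0.32012
Under exogeneity and monotonicity, PN = (p₁ − p₀) / p₁.
PN = (0.49698 − 0.32012) / 0.49698 = 0.17686 / 0.49698 ≈ 0.3559

PN ≈ 0.356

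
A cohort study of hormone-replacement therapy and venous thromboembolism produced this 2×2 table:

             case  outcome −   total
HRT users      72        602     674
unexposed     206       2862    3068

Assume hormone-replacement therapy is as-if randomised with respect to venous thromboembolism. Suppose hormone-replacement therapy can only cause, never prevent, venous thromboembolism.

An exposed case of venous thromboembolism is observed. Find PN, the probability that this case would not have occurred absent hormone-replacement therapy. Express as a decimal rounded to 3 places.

p₁ = P(outcome | exposed) = 72/674 = 0.10682
p₀ = P(outcome | unexposed) = 206/3068 = 0.067145
Under exogeneity and monotonicity, PN = (p₁ − p₀) / p₁.
PN = (0.10682 − 0.067145) / 0.10682 = 0.03968 / 0.10682 ≈ 0.3715

PN ≈ 0.371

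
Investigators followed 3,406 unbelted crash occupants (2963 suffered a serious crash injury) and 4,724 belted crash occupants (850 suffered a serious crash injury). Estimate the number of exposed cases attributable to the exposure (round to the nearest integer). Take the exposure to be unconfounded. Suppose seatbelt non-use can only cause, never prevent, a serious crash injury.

p₁ = P(outcome | exposed) = 2963/3406 = 0.86994
p₀ = P(outcome | unexposed) = 850/4724 = 0.17993
PN = (p₁ − p₀)/p₁ = (0.86994 − 0.17993) / 0.86994 ≈ 0.79317.
Attributable cases ≈ PN × (exposed cases) = 0.79317 × 2963 ≈ 2350.15.

about 2350 cases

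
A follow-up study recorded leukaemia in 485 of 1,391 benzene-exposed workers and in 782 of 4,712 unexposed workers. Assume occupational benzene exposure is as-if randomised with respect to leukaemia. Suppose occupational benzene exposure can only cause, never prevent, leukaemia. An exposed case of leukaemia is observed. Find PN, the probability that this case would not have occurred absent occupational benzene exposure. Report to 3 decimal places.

p₁ = P(outcome | exposed) = 485/1391 = 0.34867
p₀ = P(outcome | unexposed) = 782/4712 = 0.16596
Under exogeneity and monotonicity, PN = (p₁ − p₀) / p₁.
PN = (0.34867 − 0.16596) / 0.34867 = 0.18271 / 0.34867 ≈ 0.5240

PN ≈ 0.524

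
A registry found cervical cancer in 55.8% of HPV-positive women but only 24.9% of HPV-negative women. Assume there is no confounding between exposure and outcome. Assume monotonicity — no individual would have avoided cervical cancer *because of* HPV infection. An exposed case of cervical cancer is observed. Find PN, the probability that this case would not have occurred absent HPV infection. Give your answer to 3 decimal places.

PN ≈ 0.554

p₁ = 0.558, p₀ = 0.249.
Under exogeneity and monotonicity, PN = (p₁ − p₀) / p₁.
PN = (0.558 − 0.249) / 0.558 = 0.309 / 0.558 ≈ 0.5538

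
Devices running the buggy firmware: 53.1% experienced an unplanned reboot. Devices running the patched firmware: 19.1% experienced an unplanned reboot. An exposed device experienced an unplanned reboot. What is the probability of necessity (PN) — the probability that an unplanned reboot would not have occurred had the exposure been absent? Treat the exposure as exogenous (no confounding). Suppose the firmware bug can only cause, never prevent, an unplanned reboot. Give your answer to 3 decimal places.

PN ≈ 0.640

p₁ = 0.531, p₀ = 0.191.
Under exogeneity and monotonicity, PN = (p₁ − p₀) / p₁.
PN = (0.531 − 0.191) / 0.531 = 0.34 / 0.531 ≈ 0.6403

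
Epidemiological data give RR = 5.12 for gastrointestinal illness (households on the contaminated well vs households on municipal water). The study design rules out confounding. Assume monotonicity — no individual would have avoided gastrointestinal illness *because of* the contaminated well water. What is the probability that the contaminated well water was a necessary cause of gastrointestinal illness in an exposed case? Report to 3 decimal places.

Under exogeneity and monotonicity, PN = (RR − 1) / RR = 1 − 1/RR.
PN = (5.12 − 1) / 5.12 = 4.12 / 5.12 ≈ 0.8047

PN ≈ 0.805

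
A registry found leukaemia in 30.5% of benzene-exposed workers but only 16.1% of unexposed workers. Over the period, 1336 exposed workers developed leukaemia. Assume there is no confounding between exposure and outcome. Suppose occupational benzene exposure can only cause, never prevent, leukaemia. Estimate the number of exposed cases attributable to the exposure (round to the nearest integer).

p₁ = 0.305, p₀ = 0.161.
PN = (p₁ − p₀)/p₁ = (0.305 − 0.161) / 0.305 ≈ 0.47213.
Attributable cases ≈ PN × (exposed cases) = 0.47213 × 1336 ≈ 630.77.

about 631 cases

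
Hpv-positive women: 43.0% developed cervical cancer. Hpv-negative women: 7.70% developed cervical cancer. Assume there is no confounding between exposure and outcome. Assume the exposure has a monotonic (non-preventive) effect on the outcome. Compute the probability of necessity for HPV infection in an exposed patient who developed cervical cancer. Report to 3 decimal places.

PN ≈ 0.821

p₁ = 0.43, p₀ = 0.077.
Under exogeneity and monotonicity, PN = (p₁ − p₀) / p₁.
PN = (0.43 − 0.077) / 0.43 = 0.353 / 0.43 ≈ 0.8209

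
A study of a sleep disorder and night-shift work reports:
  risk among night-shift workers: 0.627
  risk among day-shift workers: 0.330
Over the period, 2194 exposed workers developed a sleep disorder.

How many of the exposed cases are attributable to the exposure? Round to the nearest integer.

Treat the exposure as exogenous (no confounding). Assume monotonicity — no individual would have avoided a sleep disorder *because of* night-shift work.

Let p₁ = 0.627, p₀ = 0.33.
PN = (p₁ − p₀)/p₁ = (0.627 − 0.33) / 0.627 ≈ 0.47368.
Attributable cases ≈ PN × (exposed cases) = 0.47368 × 2194 ≈ 1039.26.

about 1039 cases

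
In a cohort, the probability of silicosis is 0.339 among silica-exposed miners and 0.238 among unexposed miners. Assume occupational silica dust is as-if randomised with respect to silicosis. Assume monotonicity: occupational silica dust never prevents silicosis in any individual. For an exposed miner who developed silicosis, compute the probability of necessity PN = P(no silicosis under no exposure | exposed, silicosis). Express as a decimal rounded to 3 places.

Let p₁ = 0.339, p₀ = 0.238.
Under exogeneity and monotonicity, PN = (p₁ − p₀) / p₁.
PN = (0.339 − 0.238) / 0.339 = 0.101 / 0.339 ≈ 0.2979

PN ≈ 0.298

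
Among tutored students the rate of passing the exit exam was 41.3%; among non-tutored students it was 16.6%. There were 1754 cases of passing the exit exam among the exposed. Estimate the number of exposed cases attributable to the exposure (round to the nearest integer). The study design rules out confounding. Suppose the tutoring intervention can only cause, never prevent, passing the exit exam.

p₁ = 0.413, p₀ = 0.166.
PN = (p₁ − p₀)/p₁ = (0.413 − 0.166) / 0.413 ≈ 0.59806.
Attributable cases ≈ PN × (exposed cases) = 0.59806 × 1754 ≈ 1049.00.

about 1049 cases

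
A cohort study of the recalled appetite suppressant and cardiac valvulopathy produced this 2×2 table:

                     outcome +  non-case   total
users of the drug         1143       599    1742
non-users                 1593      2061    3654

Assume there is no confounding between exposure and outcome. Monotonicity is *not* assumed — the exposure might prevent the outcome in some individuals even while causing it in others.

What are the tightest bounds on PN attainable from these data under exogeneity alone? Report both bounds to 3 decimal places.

0.336 ≤ PN ≤ 0.860

p₁ = P(outcome | exposed) = 1143/1742 = 0.65614
p₀ = P(outcome | unexposed) = 1593/3654 = 0.43596
Under exogeneity alone the bounds on PN are max{0,(p₁−p₀)/p₁} ≤ PN ≤ min{1,(1−p₀)/p₁}.
  lower = (p₁ − p₀)/p₁ = 0.22018 / 0.65614 ≈ 0.3356
  upper = min{1, (1 − p₀)/p₁} = 0.56404 / 0.65614 ≈ 0.8596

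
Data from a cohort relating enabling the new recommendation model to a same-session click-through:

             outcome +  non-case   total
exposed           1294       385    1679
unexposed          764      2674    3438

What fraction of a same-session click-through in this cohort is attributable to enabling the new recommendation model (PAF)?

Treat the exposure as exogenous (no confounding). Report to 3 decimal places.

PAF ≈ 0.447

p₁ = P(outcome | exposed) = 1294/1679 = 0.7707
p₀ = P(outcome | unexposed) = 764/3438 = 0.22222
Exposure prevalence π = 1679/5117 = 0.32812; overall risk P(Y=1) = 0.40219.
Under exogeneity, PAF = [P(Y=1) − p₀]/P(Y=1).
PAF = (0.40219 − 0.22222) / 0.40219 ≈ 0.4475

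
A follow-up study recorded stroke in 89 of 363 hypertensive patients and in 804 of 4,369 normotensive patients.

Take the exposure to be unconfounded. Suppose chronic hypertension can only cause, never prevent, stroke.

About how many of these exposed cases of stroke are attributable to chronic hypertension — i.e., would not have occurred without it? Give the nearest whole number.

about 22 cases

p₁ = P(outcome | exposed) = 89/363 = 0.24518
p₀ = P(outcome | unexposed) = 804/4369 = 0.18402
PN = (p₁ − p₀)/p₁ = (0.24518 − 0.18402) / 0.24518 ≈ 0.24943.
Attributable cases ≈ PN × (exposed cases) = 0.24943 × 89 ≈ 22.20.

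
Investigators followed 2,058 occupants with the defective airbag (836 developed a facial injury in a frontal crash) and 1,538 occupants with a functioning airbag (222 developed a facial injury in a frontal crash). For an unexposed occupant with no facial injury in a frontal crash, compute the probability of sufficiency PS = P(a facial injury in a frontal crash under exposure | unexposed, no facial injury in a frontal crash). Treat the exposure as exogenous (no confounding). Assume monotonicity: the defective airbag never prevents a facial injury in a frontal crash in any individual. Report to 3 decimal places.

p₁ = P(outcome | exposed) = 836/2058 = 0.40622
p₀ = P(outcome | unexposed) = 222/1538 = 0.14434
Under exogeneity and monotonicity, PS = (p₁ − p₀) / (1 − p₀).
PS = (0.40622 − 0.14434) / (1 − 0.14434) = 0.26188 / 0.85566 ≈ 0.3061

PS ≈ 0.306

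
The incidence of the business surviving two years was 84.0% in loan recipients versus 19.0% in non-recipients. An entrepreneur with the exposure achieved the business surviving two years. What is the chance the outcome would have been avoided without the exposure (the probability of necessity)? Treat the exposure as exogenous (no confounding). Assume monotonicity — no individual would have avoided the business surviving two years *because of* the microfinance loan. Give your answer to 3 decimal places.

p₁ = 0.84, p₀ = 0.19.
Under exogeneity and monotonicity, PN = (p₁ − p₀) / p₁.
PN = (0.84 − 0.19) / 0.84 = 0.65 / 0.84 ≈ 0.7738

PN ≈ 0.774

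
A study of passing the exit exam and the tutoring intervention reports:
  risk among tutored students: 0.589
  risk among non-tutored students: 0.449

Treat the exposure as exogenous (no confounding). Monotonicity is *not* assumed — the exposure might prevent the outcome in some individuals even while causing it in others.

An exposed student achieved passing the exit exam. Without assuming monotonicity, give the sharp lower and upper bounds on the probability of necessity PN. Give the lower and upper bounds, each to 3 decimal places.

0.238 ≤ PN ≤ 0.935

Let p₁ = 0.589, p₀ = 0.449.
Under exogeneity alone the bounds on PN are max{0,(p₁−p₀)/p₁} ≤ PN ≤ min{1,(1−p₀)/p₁}.
  lower = (p₁ − p₀)/p₁ = 0.14 / 0.589 ≈ 0.2377
  upper = min{1, (1 − p₀)/p₁} = 0.551 / 0.589 ≈ 0.9355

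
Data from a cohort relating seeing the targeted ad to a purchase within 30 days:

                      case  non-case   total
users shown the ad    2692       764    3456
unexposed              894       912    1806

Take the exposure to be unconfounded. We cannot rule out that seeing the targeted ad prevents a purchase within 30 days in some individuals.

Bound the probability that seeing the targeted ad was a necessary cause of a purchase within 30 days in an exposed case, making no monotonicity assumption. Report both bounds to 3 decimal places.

p₁ = P(outcome | exposed) = 2692/3456 = 0.77894
p₀ = P(outcome | unexposed) = 894/1806 = 0.49502
Under exogeneity alone the bounds on PN are max{0,(p₁−p₀)/p₁} ≤ PN ≤ min{1,(1−p₀)/p₁}.
  lower = (p₁ − p₀)/p₁ = 0.28392 / 0.77894 ≈ 0.3645
  upper = min{1, (1 − p₀)/p₁} = 0.50498 / 0.77894 ≈ 0.6483

0.364 ≤ PN ≤ 0.648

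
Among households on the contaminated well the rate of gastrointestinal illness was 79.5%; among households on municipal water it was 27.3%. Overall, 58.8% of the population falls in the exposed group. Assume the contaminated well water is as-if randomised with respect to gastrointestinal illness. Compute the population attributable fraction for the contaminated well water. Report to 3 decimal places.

p₁ = 0.795, p₀ = 0.273.
Overall risk P(Y=1) = π·p₁ + (1−π)·p₀ = 0.588×0.795 + 0.412×0.273 = 0.57994.
Under exogeneity, PAF = [P(Y=1) − p₀] / P(Y=1).
PAF = (0.57994 − 0.273) / 0.57994 ≈ 0.5293

PAF ≈ 0.529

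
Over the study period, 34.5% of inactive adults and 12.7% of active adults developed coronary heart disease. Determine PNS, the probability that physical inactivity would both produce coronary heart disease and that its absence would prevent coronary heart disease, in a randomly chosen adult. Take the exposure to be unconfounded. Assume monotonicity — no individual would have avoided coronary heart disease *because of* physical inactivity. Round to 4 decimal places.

p₁ = 0.345, p₀ = 0.127.
Under exogeneity and monotonicity, PNS = p₁ − p₀.
PNS = 0.345 − 0.127 = 0.218

PNS ≈ 0.2180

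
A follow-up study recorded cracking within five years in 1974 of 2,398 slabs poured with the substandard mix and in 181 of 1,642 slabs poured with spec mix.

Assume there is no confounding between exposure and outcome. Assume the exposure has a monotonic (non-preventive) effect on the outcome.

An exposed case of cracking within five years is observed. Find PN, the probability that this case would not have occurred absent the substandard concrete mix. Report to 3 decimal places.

p₁ = P(outcome | exposed) = 1974/2398 = 0.82319
p₀ = P(outcome | unexposed) = 181/1642 = 0.11023
Under exogeneity and monotonicity, PN = (p₁ − p₀) / p₁.
PN = (0.82319 − 0.11023) / 0.82319 = 0.71295 / 0.82319 ≈ 0.8661

PN ≈ 0.866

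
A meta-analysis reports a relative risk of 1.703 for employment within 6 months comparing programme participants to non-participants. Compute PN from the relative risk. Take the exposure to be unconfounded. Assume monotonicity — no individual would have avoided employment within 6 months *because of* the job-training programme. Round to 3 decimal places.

Under exogeneity and monotonicity, PN = (RR − 1) / RR = 1 − 1/RR.
PN = (1.703 − 1) / 1.703 = 0.703 / 1.703 ≈ 0.4128

PN ≈ 0.413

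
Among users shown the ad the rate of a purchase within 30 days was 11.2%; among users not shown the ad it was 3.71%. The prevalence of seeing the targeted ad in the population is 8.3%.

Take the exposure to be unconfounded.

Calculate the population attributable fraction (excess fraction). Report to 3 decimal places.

PAF ≈ 0.144

p₁ = 0.112, p₀ = 0.0371.
Overall risk P(Y=1) = π·p₁ + (1−π)·p₀ = 0.083×0.112 + 0.917×0.0371 = 0.043317.
Under exogeneity, PAF = [P(Y=1) − p₀] / P(Y=1).
PAF = (0.043317 − 0.0371) / 0.043317 ≈ 0.1435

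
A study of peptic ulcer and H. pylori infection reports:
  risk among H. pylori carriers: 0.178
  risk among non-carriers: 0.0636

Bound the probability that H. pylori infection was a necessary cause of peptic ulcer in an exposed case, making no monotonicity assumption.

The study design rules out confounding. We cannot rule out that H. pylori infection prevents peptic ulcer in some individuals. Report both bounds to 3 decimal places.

0.643 ≤ PN ≤ 1.000

Let p₁ = 0.178, p₀ = 0.0636.
Under exogeneity alone the bounds on PN are max{0,(p₁−p₀)/p₁} ≤ PN ≤ min{1,(1−p₀)/p₁}.
  lower = (p₁ − p₀)/p₁ = 0.1144 / 0.178 ≈ 0.6427
  upper = min{1, (1 − p₀)/p₁} = 0.9364 / 0.178 ≈ 5.2607 → capped at 1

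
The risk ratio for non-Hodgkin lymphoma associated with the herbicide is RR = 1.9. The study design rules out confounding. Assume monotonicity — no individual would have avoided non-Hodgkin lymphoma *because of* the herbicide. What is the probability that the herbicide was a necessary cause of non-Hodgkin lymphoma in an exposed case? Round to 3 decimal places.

Under exogeneity and monotonicity, PN = (RR − 1) / RR = 1 − 1/RR.
PN = (1.9 − 1) / 1.9 = 0.9 / 1.9 ≈ 0.4737

PN ≈ 0.474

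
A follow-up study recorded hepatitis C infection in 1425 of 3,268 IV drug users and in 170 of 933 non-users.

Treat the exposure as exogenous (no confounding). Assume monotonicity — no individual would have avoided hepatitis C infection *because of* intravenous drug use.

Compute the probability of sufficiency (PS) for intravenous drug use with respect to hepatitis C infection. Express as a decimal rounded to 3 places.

p₁ = P(outcome | exposed) = 1425/3268 = 0.43605
p₀ = P(outcome | unexposed) = 170/933 = 0.18221
Under exogeneity and monotonicity, PS = (p₁ − p₀) / (1 − p₀).
PS = (0.43605 − 0.18221) / (1 − 0.18221) = 0.25384 / 0.81779 ≈ 0.3104

PS ≈ 0.310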